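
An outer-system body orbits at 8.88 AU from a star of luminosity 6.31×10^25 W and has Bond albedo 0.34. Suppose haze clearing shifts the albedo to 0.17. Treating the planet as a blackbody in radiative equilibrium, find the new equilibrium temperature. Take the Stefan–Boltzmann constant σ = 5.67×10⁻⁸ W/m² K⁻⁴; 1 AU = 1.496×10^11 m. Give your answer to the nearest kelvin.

57 K

d = 8.88 × 1.496×10^11 m = 1.328×10^12 m.
S = L/(4πd²) = 2.845 W/m².
New equilibrium: T₂ = [(1−0.17)·2.845/(4σ)]^(1/4) = 56.81 K.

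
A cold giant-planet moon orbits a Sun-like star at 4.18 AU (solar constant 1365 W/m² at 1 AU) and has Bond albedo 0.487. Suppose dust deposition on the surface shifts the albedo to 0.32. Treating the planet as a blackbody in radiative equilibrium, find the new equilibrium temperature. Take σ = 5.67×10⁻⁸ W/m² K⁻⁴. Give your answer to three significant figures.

124 K

Irradiance scales as 1/d², so S = 1365 W/m² × (1/4.18)² = 78.12 W/m².
With the new albedo, S(1−α₂)/4 = 13.28 W/m², so T₂ = 123.7 K.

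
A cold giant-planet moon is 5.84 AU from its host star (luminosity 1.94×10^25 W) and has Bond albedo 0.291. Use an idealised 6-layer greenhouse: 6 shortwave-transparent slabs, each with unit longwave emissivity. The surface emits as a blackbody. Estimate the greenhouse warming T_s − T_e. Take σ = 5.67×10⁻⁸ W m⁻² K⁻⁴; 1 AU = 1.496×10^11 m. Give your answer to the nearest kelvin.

d = 5.84 × 1.496×10^11 m = 8.737×10^11 m.
S = L/(4πd²) = 2.023 W m⁻².
OLR = S(1−α)/4 = 0.3585 W m⁻²; the top layer radiates at T_e = 50.14 K.
Surface: T_s = (7)^¼·T_e = 81.56 K.
Warming: T_s − T_e = 31.42 K.

31 K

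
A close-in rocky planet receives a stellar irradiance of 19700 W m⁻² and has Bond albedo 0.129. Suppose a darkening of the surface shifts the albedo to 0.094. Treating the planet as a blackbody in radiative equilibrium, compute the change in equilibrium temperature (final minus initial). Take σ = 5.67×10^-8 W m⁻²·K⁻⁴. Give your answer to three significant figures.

With α = 0.129, T₁ = 524.5 K.
Final:   T₂ = [S(1−0.094)/(4σ)]^(1/4) = 529.6 K.
ΔT = T₂ − T₁ = 5.191 K.

5.19 K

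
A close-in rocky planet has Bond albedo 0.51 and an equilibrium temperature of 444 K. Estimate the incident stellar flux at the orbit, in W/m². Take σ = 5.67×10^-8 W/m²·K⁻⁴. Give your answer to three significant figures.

From S(1−α)/4 = σT⁴: S = 4σT⁴/(1−α).
σT⁴ = 5.67×10⁻⁸·(444)⁴ = 2204 W/m².
So S = 4×2204/(1−0.51) = 17990 W/m².

18000 W/m²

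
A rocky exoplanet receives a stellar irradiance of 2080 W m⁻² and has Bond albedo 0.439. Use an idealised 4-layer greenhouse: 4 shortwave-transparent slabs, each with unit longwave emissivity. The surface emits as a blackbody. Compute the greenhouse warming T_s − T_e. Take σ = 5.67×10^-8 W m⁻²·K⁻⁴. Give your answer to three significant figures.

133 kelvin

Top-of-atmosphere balance: σT_e⁴ = S(1−α)/4 = 291.7 W m⁻² → T_e = 267.8 K.
Surface: T_s = (5)^¼·T_e = 400.5 K.
So the greenhouse effect raises the surface by 400.5 − 267.8 = 132.7 K.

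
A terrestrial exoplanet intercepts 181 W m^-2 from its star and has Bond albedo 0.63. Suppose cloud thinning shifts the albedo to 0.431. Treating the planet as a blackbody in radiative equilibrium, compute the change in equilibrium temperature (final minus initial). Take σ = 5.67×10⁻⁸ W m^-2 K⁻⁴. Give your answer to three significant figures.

14.9 K

Initial: T₁ = [S(1−0.63)/(4σ)]^(1/4) = 131.1 K.
Final:   T₂ = [S(1−0.431)/(4σ)]^(1/4) = 146.0 K.
Change: 146.0 − 131.1 = 14.89 K.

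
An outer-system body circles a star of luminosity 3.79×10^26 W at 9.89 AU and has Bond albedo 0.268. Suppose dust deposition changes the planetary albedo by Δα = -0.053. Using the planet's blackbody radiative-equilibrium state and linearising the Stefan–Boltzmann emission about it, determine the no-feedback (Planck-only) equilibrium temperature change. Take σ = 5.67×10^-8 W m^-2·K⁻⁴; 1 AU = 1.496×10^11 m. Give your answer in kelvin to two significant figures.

1.5 K

d = 9.89 × 1.496×10^11 m = 1.480×10^12 m.
S = L/(4πd²) = 13.78 W m^-2.
Reference equilibrium: T_e = [S(1−α)/(4σ)]^(1/4) = 81.66 K.
ΔF = −(S/4)Δα = −(13.78/4)×(-0.053) = 0.1826 W m^-2.
Planck response: λ_P = 4σT_e³ = 4·5.67×10⁻⁸·(81.66)³ = 0.1235 W m^-2/K.
So ΔT₀ = 0.1826/0.1235 = 1.48 K.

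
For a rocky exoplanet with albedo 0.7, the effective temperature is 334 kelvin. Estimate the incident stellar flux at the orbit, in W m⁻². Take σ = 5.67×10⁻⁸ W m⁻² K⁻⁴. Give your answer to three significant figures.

9410 W m⁻²

From S(1−α)/4 = σT⁴: S = 4σT⁴/(1−α).
The emitted flux is σT⁴ = 705.6 W m⁻².
So S = 4×705.6/(1−0.7) = 9408 W m⁻².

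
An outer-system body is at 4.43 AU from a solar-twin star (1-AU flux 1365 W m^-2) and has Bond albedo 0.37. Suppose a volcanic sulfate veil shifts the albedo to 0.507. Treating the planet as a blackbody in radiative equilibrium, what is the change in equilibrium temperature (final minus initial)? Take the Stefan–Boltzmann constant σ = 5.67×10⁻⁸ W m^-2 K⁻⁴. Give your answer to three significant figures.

Flux at the orbit: S = 1365/(4.43)² = 69.55 W m^-2.
With α = 0.37, T₁ = 117.9 K.
With α = 0.507, T₂ = 110.9 K.
ΔT = T₂ − T₁ = -7.010 K.

-7.01 K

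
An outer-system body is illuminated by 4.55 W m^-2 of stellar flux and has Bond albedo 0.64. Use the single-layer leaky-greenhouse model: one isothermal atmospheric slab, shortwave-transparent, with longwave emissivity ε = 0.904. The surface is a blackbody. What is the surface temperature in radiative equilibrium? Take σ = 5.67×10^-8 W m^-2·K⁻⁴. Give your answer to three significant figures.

60.3 kelvin

Effective emission temperature (TOA balance): σT_e⁴ = S(1−α)/4 = 0.4095 W m^-2 → T_e = 51.84 K.
Surface balance with a leaky layer gives σT_s⁴ = σT_e⁴·2/(2−ε), so T_s = T_e·[2/(2−0.904)]^(1/4) = 60.25 K.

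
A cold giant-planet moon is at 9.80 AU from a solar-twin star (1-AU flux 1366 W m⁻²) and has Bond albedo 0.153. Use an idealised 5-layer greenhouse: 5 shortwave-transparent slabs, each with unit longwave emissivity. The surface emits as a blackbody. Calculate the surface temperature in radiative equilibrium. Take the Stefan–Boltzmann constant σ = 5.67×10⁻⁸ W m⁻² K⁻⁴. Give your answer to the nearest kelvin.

By the inverse-square law, S = 1366/9.80² = 14.22 W m⁻².
OLR = S(1−α)/4 = 3.012 W m⁻²; the top layer radiates at T_e = 85.37 K.
For an N-layer opaque stack, T_s⁴ = (N+1)T_e⁴, hence T_s = (6)^(1/4)×85.37 K = 133.6 K.

134 kelvin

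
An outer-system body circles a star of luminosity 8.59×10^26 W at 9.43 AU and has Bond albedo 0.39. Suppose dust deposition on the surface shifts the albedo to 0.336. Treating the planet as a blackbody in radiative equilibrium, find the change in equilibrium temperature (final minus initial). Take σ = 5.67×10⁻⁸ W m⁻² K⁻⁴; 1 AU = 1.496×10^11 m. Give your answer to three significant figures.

d = 9.43 × 1.496×10^11 m = 1.411×10^12 m.
Spreading L over a sphere of radius d: S = 8.59×10^26/(4π·1.41×10^12²) = 34.35 W m⁻².
With α = 0.39, T₁ = 98.04 K.
After:  T₂ = [34.35·0.664/(4σ)]^(1/4) = 100.1 K.
ΔT = T₂ − T₁ = 2.101 K.

2.10 kelvin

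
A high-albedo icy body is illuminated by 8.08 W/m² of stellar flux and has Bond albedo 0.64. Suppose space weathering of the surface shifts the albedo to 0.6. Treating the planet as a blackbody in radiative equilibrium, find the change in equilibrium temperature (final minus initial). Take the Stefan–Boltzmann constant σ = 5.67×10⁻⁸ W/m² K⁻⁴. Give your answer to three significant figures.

1.60 K

Initial: T₁ = [S(1−0.64)/(4σ)]^(1/4) = 59.84 K.
After:  T₂ = [8.080·0.4/(4σ)]^(1/4) = 61.44 K.
Change: 61.44 − 59.84 = 1.597 K.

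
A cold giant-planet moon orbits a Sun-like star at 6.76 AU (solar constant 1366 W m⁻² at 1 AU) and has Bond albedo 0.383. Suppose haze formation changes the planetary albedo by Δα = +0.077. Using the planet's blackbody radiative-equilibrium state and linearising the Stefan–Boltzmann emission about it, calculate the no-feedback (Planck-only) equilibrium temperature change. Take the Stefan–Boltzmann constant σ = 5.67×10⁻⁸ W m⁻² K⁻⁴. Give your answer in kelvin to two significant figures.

-3.0 kelvin

Irradiance scales as 1/d², so S = 1366 W m⁻² × (1/6.76)² = 29.89 W m⁻².
Unperturbed T_e = [29.89·(1−0.383)/(4σ)]^¼ = 94.96 K.
The change in absorbed flux is Δ[S(1−α)/4] = −SΔα/4 = -0.5754 W m⁻².
Linearising σT⁴ gives d(σT⁴)/dT = 4σT_e³ = 0.1942 W m⁻² per K.
So ΔT₀ = -0.5754/0.1942 = -2.96 K.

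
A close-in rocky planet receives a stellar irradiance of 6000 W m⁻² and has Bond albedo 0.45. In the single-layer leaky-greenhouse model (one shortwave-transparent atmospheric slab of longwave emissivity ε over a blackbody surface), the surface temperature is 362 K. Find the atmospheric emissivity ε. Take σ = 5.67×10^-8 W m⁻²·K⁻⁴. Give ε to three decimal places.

0.305

Effective temperature: T_e = [S(1−α)/(4σ)]^(1/4) = 347.3 K.
Since (2−ε)/2 = (T_e/T_s)⁴ = 0.8473, ε = 0.3054.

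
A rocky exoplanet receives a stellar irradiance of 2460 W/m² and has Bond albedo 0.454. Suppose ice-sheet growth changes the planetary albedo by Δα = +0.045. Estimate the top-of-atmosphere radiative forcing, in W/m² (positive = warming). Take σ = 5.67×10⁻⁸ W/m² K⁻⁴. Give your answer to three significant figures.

TOA radiative forcing: ΔF = −S·Δα/4 = −2460·(+0.045)/4 = -27.68 W/m².

-27.7 W/m²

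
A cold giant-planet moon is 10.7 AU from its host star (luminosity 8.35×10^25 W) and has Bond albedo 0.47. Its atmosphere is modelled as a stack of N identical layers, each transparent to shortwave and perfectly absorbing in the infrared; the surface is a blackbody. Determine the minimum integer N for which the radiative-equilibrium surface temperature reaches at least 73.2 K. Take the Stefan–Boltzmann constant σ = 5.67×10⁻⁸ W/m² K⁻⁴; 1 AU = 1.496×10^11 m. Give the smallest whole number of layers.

d = 10.7 × 1.496×10^11 m = 1.601×10^12 m.
Flux at the orbit: S = L/(4πd²) = 8.35×10^25/(4π·(1.60×10^12)²) = 2.593 W/m².
The effective emission temperature is T_e = [S(1−α)/(4σ)]^¼ = 49.62 K.
T_s = (N+1)^(1/4)·T_e ≥ 73.2 K requires N+1 ≥ (T_s/T_e)⁴ = (73.2/49.62)⁴ = 4.738.
Rounding up, N = 4.

4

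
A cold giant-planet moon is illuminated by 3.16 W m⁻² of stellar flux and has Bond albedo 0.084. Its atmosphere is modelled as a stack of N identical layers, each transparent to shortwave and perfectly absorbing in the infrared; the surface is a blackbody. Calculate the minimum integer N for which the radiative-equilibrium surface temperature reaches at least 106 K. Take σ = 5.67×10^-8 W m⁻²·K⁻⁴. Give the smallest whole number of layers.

9

The effective emission temperature is T_e = [S(1−α)/(4σ)]^¼ = 59.77 K.
Need (N+1)T_e⁴ ≥ T_s⁴, i.e. N+1 ≥ (106/59.77)⁴ = 9.892.
Rounding up, N = 9.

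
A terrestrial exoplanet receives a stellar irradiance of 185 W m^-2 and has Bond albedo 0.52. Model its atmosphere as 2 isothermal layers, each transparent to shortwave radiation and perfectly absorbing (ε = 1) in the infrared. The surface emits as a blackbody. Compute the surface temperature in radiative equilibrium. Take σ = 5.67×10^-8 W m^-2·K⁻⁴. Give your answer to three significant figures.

185 K

Top-of-atmosphere balance: σT_e⁴ = S(1−α)/4 = 22.20 W m^-2 → T_e = 140.7 K.
Layer-by-layer balance gives σT_s⁴ = (N+1)σT_e⁴, so T_s = 3^¼·140.7 = 185.1 K.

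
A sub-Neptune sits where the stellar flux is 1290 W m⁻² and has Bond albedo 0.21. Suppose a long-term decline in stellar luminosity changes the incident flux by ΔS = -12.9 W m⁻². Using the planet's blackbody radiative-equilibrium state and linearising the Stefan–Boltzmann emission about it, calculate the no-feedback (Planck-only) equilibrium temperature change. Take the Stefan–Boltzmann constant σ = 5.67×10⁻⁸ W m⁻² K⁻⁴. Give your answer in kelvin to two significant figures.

-0.65 kelvin

Unperturbed T_e = [1290·(1−0.21)/(4σ)]^¼ = 258.9 K.
Only a fraction (1−α) is absorbed and it's spread over 4πR², so ΔF = (1−α)ΔS/4 = -2.548 W m⁻².
Planck response: λ_P = 4σT_e³ = 4·5.67×10⁻⁸·(258.9)³ = 3.936 W m⁻²/K.
Hence the no-feedback warming is ΔF/(4σT_e³) = -0.647 K.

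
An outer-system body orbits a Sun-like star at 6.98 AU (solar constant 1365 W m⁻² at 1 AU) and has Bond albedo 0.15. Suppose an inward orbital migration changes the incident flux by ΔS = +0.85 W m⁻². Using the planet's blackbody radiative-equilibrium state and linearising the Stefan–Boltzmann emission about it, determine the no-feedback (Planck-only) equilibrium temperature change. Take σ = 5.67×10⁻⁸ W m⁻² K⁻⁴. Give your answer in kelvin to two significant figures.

By the inverse-square law, S = 1365/6.98² = 28.02 W m⁻².
The baseline emission temperature is T_e = 101.2 K.
ΔF = Δ[S(1−α)]/4 = (1−0.15)·+0.85/4 = 0.1806 W m⁻².
Planck response: λ_P = 4σT_e³ = 4·5.67×10⁻⁸·(101.2)³ = 0.2353 W m⁻²/K.
ΔT₀ = ΔF/λ_P = 0.1806/0.2353 = 0.768 K.

0.77 K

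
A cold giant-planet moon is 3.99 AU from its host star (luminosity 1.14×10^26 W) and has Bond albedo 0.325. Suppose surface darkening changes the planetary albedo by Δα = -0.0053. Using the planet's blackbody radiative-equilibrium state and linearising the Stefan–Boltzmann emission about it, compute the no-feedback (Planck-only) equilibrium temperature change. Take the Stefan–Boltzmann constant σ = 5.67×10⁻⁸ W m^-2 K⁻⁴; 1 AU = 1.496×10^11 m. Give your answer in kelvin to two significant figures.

d = 3.99 × 1.496×10^11 m = 5.969×10^11 m.
Flux at the orbit: S = L/(4πd²) = 1.14×10^26/(4π·(5.97×10^11)²) = 25.46 W m^-2.
Unperturbed T_e = [25.46·(1−0.325)/(4σ)]^¼ = 93.30 K.
TOA radiative forcing: ΔF = −S·Δα/4 = −25.46·(-0.0053)/4 = 0.03374 W m^-2.
Planck response: λ_P = 4σT_e³ = 4·5.67×10⁻⁸·(93.30)³ = 0.1842 W m^-2/K.
So ΔT₀ = 0.03374/0.1842 = 0.183 K.

0.18 K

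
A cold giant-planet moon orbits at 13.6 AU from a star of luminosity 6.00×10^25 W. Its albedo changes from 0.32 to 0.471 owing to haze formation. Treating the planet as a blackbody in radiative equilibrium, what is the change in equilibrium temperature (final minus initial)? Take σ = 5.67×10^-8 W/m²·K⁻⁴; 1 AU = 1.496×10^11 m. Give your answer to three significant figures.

-2.62 K

Orbital distance: d = 13.6 AU = 2.035×10^12 m.
Spreading L over a sphere of radius d: S = 6.00×10^25/(4π·2.03×10^12²) = 1.153 W/m².
With α = 0.32, T₁ = 43.12 K.
After:  T₂ = [1.153·0.529/(4σ)]^(1/4) = 40.50 K.
Change: 40.50 − 43.12 = -2.624 K.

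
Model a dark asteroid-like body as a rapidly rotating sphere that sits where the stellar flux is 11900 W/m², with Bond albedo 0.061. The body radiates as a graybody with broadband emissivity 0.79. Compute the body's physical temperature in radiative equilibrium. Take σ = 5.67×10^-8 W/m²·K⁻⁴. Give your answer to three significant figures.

500 kelvin

Averaging over the sphere, the absorbed flux is S(1−α)/4 = 2794 W/m².
Equating to εσT⁴ with ε = 0.79: T = (2794/0.79σ)^(1/4) = 499.7 K.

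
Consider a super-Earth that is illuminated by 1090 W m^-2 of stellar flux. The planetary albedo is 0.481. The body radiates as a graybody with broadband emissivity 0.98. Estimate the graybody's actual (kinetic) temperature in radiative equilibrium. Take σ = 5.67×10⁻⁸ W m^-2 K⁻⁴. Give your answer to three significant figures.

The planet absorbs (1−α)S over its disc πR² and re-emits over 4πR², so the mean absorbed flux is (1−0.481)·1090/4 = 141.4 W m^-2.
Equating to εσT⁴ with ε = 0.98: T = (141.4/0.98σ)^(1/4) = 224.6 K.

225 K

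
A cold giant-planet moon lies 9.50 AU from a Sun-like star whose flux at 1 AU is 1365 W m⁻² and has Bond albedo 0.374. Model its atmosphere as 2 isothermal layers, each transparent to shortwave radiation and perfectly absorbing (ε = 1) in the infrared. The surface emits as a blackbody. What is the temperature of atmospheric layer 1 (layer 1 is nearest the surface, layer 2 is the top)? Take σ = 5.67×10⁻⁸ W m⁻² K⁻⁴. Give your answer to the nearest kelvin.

96 K

Flux at the orbit: S = 1365/(9.50)² = 15.12 W m⁻².
OLR = S(1−α)/4 = 2.367 W m⁻²; the top layer radiates at T_e = 80.38 K.
Each opaque layer satisfies 2T_j⁴ = T_{j−1}⁴ + T_{j+1}⁴, giving T_k⁴ = (N+1−k)T_e⁴.
T_1 = (2)^(1/4)·80.38 = 95.59 K.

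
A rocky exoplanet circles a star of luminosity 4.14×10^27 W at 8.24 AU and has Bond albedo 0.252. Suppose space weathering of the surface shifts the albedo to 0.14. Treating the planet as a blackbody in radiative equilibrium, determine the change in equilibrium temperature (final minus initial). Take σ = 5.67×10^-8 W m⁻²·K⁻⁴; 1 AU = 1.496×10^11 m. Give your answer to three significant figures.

5.80 kelvin

d = 8.24 × 1.496×10^11 m = 1.233×10^12 m.
S = L/(4πd²) = 216.8 W m⁻².
Before: T₁ = [216.8·0.748/(4σ)]^(1/4) = 163.5 K.
With α = 0.14, T₂ = 169.3 K.
ΔT = T₂ − T₁ = 5.805 K.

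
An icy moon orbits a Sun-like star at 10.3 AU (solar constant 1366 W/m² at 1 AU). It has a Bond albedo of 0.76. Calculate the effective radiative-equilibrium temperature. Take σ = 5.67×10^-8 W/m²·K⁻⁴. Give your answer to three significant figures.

60.8 kelvin

Irradiance scales as 1/d², so S = 1366 W/m² × (1/10.3)² = 12.88 W/m².
Absorbed flux (global mean): S(1−α)/4 = 12.88·0.24/4 = 0.7726 W/m².
In equilibrium σT⁴ equals this, so T = 60.76 K.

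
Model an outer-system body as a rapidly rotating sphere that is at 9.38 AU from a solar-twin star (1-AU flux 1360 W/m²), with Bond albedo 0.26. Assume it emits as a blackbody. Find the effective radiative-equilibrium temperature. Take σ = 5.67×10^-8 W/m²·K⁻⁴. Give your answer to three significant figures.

Flux at the orbit: S = 1360/(9.38)² = 15.46 W/m².
The planet absorbs (1−α)S over its disc πR² and re-emits over 4πR², so the mean absorbed flux is (1−0.26)·15.46/4 = 2.860 W/m².
Set σT⁴ = 2.860 → T = (2.860/σ)^(1/4) = 84.27 K.

84.3 K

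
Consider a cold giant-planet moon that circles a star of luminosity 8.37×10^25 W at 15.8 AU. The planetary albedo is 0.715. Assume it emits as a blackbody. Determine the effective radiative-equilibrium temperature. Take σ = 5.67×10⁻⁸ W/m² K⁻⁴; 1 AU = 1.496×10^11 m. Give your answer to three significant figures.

35.0 kelvin

d = 15.8 × 1.496×10^11 m = 2.364×10^12 m.
Spreading L over a sphere of radius d: S = 8.37×10^25/(4π·2.36×10^12²) = 1.192 W/m².
The planet absorbs (1−α)S over its disc πR² and re-emits over 4πR², so the mean absorbed flux is (1−0.715)·1.192/4 = 0.08494 W/m².
Balancing against σT⁴: T = (0.08494/5.67×10⁻⁸)^(1/4) = 34.99 K.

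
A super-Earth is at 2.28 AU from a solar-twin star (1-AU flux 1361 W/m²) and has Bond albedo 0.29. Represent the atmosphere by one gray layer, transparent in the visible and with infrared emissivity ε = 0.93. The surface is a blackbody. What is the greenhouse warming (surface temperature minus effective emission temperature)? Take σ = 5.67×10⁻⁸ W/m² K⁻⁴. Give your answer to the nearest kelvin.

By the inverse-square law, S = 1361/2.28² = 261.8 W/m².
Effective emission temperature (TOA balance): σT_e⁴ = S(1−α)/4 = 46.47 W/m² → T_e = 169.2 K.
The surface balance (absorbed SW + ε·downward IR = σT_s⁴) with T_a⁴ = T_s⁴/2 reduces to T_s = T_e·[2/(2−ε)]^¼ = 197.8 K.
The atmosphere warms the surface by 28.64 K.

29 K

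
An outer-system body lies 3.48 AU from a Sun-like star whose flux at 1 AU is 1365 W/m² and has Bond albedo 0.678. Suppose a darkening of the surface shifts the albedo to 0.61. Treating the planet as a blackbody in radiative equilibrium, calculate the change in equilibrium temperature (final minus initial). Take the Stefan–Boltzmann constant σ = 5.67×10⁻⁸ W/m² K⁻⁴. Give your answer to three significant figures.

5.52 kelvin

By the inverse-square law, S = 1365/3.48² = 112.7 W/m².
With α = 0.678, T₁ = 112.5 K.
With α = 0.61, T₂ = 118.0 K.
Change: 118.0 − 112.5 = 5.518 K.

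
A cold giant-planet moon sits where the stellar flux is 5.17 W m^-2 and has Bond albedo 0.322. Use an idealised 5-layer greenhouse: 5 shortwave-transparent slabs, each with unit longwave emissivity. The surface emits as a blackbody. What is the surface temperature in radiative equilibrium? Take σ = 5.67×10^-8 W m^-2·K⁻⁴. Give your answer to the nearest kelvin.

OLR = S(1−α)/4 = 0.8763 W m^-2; the top layer radiates at T_e = 62.70 K.
For an N-layer opaque stack, T_s⁴ = (N+1)T_e⁴, hence T_s = (6)^(1/4)×62.70 K = 98.13 K.

98 K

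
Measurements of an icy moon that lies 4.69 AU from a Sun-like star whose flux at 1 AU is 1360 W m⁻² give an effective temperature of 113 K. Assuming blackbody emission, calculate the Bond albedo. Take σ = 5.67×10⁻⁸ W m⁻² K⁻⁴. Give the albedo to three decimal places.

By the inverse-square law, S = 1360/4.69² = 61.83 W m⁻².
Energy balance: S(1−α)/4 = σT⁴, so 1−α = 4σT⁴/S.
4σT⁴ = 4·5.67×10⁻⁸·(113)⁴ = 36.98 W m⁻².
Hence α = 1 − 36.98/61.83 = 0.4019.

0.402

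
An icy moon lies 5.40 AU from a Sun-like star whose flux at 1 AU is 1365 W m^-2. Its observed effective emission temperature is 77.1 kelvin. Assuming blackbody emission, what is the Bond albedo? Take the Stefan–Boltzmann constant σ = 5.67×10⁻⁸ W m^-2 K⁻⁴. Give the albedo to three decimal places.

Flux at the orbit: S = 1365/(5.40)² = 46.81 W m^-2.
From σT⁴ = S(1−α)/4 we invert for α: 1−α = 4σT⁴/S.
σT⁴ = 2.004 W m^-2, so 4σT⁴ = 8.014 W m^-2.
1−α = 8.014/46.81 = 0.1712, so α = 0.8288.

0.829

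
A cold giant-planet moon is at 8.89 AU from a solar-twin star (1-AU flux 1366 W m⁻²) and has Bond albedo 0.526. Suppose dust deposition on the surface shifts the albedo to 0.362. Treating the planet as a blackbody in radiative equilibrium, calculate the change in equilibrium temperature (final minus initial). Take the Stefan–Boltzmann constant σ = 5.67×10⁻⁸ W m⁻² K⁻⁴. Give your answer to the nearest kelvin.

Flux at the orbit: S = 1366/(8.89)² = 17.28 W m⁻².
Before: T₁ = [17.28·0.474/(4σ)]^(1/4) = 77.53 K.
After:  T₂ = [17.28·0.638/(4σ)]^(1/4) = 83.50 K.
ΔT = T₂ − T₁ = 5.978 K.

6 K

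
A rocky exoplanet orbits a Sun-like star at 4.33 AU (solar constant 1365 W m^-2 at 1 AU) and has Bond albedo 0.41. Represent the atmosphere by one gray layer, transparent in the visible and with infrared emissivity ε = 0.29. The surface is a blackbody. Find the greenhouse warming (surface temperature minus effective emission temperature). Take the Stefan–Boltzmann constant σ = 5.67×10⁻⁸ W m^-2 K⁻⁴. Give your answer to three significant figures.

4.69 K

Flux at the orbit: S = 1365/(4.33)² = 72.80 W m^-2.
At the top of the atmosphere, σT_e⁴ = S(1−α)/4 = 10.74 W m^-2, giving T_e = 117.3 K.
For a single slab of emissivity ε, T_s⁴ = 2T_e⁴/(2−ε); thus T_s = 117.3·(1.17)^(1/4) = 122.0 K.
Greenhouse warming: T_s − T_e = 4.685 K.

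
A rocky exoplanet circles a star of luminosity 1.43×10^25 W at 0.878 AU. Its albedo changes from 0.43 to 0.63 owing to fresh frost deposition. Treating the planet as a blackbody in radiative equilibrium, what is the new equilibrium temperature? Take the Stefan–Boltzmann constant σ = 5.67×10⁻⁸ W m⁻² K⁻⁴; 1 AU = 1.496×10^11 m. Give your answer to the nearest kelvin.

Orbital distance: d = 0.878 AU = 1.313×10^11 m.
S = L/(4πd²) = 65.96 W m⁻².
With the new albedo, S(1−α₂)/4 = 6.101 W m⁻², so T₂ = 101.8 K.

102 K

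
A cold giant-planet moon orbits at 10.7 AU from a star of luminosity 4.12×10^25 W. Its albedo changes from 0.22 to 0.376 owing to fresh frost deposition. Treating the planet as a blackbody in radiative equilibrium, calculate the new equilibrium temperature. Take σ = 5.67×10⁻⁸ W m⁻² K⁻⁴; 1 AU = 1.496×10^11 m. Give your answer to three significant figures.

43.3 kelvin

Orbital distance: d = 10.7 AU = 1.601×10^12 m.
Spreading L over a sphere of radius d: S = 4.12×10^25/(4π·1.60×10^12²) = 1.280 W m⁻².
T₂ = [S(1−α₂)/(4σ)]^(1/4) = [1.280·0.624/(4σ)]^(1/4) = 43.32 K.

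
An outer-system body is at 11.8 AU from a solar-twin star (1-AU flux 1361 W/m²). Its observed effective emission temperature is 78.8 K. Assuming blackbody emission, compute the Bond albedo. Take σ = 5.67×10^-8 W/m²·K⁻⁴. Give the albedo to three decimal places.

0.105

Flux at the orbit: S = 1361/(11.8)² = 9.774 W/m².
From σT⁴ = S(1−α)/4 we invert for α: 1−α = 4σT⁴/S.
4σT⁴ = 4·5.67×10⁻⁸·(78.8)⁴ = 8.745 W/m².
1−α = 8.745/9.774 = 0.8947, so α = 0.1053.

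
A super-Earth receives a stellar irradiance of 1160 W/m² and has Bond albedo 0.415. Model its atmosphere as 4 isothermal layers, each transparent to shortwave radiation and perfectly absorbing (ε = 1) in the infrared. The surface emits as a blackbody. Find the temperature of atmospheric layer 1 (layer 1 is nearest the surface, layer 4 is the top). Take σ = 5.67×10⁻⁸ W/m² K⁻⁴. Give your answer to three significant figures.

331 K

Top-of-atmosphere balance: σT_e⁴ = S(1−α)/4 = 169.6 W/m² → T_e = 233.9 K.
In the N-layer model, layer k (counted from the surface) has T_k = (N+1−k)^(1/4)·T_e.
T_1 = (4)^(1/4)·233.9 = 330.8 K.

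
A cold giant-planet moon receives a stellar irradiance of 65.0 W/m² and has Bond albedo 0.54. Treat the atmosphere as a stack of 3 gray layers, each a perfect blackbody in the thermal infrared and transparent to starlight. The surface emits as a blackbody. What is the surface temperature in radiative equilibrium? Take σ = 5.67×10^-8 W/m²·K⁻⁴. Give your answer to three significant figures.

The effective emission temperature is T_e = [S(1−α)/(4σ)]^¼ = 107.2 K.
For an N-layer opaque stack, T_s⁴ = (N+1)T_e⁴, hence T_s = (4)^(1/4)×107.2 K = 151.5 K.

152 kelvin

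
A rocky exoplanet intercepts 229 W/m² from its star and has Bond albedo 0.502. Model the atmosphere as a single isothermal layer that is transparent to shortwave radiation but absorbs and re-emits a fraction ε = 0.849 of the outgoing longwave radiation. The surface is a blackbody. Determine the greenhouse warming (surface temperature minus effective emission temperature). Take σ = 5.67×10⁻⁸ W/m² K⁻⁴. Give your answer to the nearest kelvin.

22 K

At the top of the atmosphere, σT_e⁴ = S(1−α)/4 = 28.51 W/m², giving T_e = 149.7 K.
For a single slab of emissivity ε, T_s⁴ = 2T_e⁴/(2−ε); thus T_s = 149.7·(1.738)^(1/4) = 171.9 K.
The atmosphere warms the surface by 22.18 K.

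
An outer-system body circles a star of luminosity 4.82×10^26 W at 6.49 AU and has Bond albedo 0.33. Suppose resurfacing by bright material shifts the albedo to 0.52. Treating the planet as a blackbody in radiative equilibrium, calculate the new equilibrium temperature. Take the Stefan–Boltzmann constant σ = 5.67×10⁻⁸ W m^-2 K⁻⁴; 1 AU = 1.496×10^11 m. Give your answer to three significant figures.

d = 6.49 × 1.496×10^11 m = 9.709×10^11 m.
S = L/(4πd²) = 40.69 W m^-2.
With the new albedo, S(1−α₂)/4 = 4.883 W m^-2, so T₂ = 96.33 K.

96.3 kelvin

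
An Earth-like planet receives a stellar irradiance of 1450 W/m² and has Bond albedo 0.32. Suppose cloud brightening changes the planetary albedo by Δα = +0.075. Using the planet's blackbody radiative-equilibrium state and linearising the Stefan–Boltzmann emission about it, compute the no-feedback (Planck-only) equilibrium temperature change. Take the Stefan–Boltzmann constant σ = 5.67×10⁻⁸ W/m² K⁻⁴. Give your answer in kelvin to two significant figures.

Reference equilibrium: T_e = [S(1−α)/(4σ)]^(1/4) = 256.8 K.
ΔF = −(S/4)Δα = −(1450/4)×(+0.075) = -27.19 W/m².
Linearising σT⁴ gives d(σT⁴)/dT = 4σT_e³ = 3.840 W/m² per K.
Hence the no-feedback warming is ΔF/(4σT_e³) = -7.08 K.

-7.1 K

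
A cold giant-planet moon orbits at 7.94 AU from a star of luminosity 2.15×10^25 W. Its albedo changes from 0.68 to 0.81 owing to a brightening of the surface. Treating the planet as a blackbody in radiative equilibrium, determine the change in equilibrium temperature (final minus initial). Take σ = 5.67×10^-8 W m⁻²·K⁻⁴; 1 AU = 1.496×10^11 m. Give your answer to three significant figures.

d = 7.94 × 1.496×10^11 m = 1.188×10^12 m.
Flux at the orbit: S = L/(4πd²) = 2.15×10^25/(4π·(1.19×10^12)²) = 1.213 W m⁻².
Before: T₁ = [1.213·0.32/(4σ)]^(1/4) = 36.17 K.
After:  T₂ = [1.213·0.19/(4σ)]^(1/4) = 31.75 K.
Change: 31.75 − 36.17 = -4.419 K.

-4.42 kelvin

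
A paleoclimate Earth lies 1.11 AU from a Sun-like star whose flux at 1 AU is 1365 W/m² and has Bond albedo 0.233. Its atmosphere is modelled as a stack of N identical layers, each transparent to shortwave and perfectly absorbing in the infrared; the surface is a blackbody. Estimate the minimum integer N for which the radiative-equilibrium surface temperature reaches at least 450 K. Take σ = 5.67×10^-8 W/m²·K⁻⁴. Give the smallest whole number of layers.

Irradiance scales as 1/d², so S = 1365 W/m² × (1/1.11)² = 1108 W/m².
The effective emission temperature is T_e = [S(1−α)/(4σ)]^¼ = 247.4 K.
Since T_s⁴ = (N+1)T_e⁴, we need N ≥ (T_s/T_e)⁴ − 1 = 9.945.
The minimum whole number is N = 10.

10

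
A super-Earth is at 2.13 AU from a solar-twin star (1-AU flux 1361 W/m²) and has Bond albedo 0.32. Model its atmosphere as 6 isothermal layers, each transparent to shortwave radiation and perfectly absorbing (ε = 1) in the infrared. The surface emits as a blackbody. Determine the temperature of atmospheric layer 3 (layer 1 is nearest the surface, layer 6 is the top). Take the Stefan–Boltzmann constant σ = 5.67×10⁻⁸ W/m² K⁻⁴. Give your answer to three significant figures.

Flux at the orbit: S = 1361/(2.13)² = 300.0 W/m².
OLR = S(1−α)/4 = 51.00 W/m²; the top layer radiates at T_e = 173.2 K.
The net upward flux σT_e⁴ is constant between every pair of levels, so T_k⁴ = (N+1−k)T_e⁴.
With k = 3: T_3 = (6+1−3)^¼·173.2 K = 244.9 K.

245 kelvin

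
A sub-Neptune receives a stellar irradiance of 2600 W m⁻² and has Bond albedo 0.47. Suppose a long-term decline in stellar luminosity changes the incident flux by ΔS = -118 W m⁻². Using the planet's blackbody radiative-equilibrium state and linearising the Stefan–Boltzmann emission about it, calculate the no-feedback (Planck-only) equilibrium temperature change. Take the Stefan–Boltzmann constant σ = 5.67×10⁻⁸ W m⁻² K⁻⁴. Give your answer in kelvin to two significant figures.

Reference equilibrium: T_e = [S(1−α)/(4σ)]^(1/4) = 279.2 K.
ΔF = Δ[S(1−α)]/4 = (1−0.47)·-118/4 = -15.64 W m⁻².
Planck response: λ_P = 4σT_e³ = 4·5.67×10⁻⁸·(279.2)³ = 4.936 W m⁻²/K.
ΔT₀ = ΔF/λ_P = -15.64/4.936 = -3.17 K.

-3.2 kelvin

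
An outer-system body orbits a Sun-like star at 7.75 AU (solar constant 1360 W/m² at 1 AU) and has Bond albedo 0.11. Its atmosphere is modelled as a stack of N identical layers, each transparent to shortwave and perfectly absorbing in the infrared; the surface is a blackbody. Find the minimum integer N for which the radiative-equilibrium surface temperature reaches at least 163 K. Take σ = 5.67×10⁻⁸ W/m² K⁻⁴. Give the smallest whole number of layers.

Irradiance scales as 1/d², so S = 1360 W/m² × (1/7.75)² = 22.64 W/m².
Top-of-atmosphere balance: σT_e⁴ = S(1−α)/4 = 5.038 W/m² → T_e = 97.09 K.
Since T_s⁴ = (N+1)T_e⁴, we need N ≥ (T_s/T_e)⁴ − 1 = 6.945.
The minimum whole number is N = 7.

7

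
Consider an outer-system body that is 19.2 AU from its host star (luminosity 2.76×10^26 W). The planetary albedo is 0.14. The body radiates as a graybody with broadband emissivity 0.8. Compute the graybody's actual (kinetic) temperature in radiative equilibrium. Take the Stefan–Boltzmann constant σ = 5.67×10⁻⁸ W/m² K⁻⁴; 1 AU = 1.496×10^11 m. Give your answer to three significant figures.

Orbital distance: d = 19.2 AU = 2.872×10^12 m.
Flux at the orbit: S = L/(4πd²) = 2.76×10^26/(4π·(2.87×10^12)²) = 2.662 W/m².
Averaging over the sphere, the absorbed flux is S(1−α)/4 = 0.5724 W/m².
Equating to εσT⁴ with ε = 0.8: T = (0.5724/0.8σ)^(1/4) = 59.60 K.

59.6 K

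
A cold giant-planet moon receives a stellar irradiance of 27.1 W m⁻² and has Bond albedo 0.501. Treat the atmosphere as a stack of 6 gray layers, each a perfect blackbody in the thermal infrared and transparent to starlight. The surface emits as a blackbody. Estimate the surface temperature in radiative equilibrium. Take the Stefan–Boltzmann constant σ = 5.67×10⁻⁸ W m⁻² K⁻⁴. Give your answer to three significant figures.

143 kelvin

OLR = S(1−α)/4 = 3.381 W m⁻²; the top layer radiates at T_e = 87.87 K.
For an N-layer opaque stack, T_s⁴ = (N+1)T_e⁴, hence T_s = (7)^(1/4)×87.87 K = 142.9 K.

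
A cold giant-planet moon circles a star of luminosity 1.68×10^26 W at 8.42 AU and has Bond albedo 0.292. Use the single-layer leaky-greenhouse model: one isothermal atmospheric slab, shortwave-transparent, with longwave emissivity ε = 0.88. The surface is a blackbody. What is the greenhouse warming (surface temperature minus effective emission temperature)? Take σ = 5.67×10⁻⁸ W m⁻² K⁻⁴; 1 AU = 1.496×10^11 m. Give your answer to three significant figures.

11.2 kelvin

d = 8.42 × 1.496×10^11 m = 1.260×10^12 m.
S = L/(4πd²) = 8.426 W m⁻².
Effective emission temperature (TOA balance): σT_e⁴ = S(1−α)/4 = 1.491 W m⁻² → T_e = 71.61 K.
For a single slab of emissivity ε, T_s⁴ = 2T_e⁴/(2−ε); thus T_s = 71.61·(1.786)^(1/4) = 82.79 K.
Greenhouse warming: T_s − T_e = 11.17 K.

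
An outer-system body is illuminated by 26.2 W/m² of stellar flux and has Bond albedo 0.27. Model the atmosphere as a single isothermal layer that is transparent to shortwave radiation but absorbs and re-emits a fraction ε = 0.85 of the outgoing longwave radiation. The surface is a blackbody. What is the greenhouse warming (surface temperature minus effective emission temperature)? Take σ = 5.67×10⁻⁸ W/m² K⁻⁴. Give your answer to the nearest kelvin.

The planet radiates to space at T_e = [S(1−α)/(4σ)]^(1/4) = 95.83 K.
The surface balance (absorbed SW + ε·downward IR = σT_s⁴) with T_a⁴ = T_s⁴/2 reduces to T_s = T_e·[2/(2−ε)]^¼ = 110.0 K.
T_s − T_e = 110.0 − 95.83 = 14.22 K.

14 K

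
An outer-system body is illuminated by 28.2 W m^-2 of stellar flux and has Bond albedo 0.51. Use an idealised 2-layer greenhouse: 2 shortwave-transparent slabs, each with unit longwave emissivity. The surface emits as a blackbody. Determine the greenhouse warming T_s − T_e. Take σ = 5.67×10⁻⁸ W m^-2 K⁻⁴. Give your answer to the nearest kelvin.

28 kelvin

OLR = S(1−α)/4 = 3.454 W m^-2; the top layer radiates at T_e = 88.35 K.
Surface: T_s = (3)^¼·T_e = 116.3 K.
Warming: T_s − T_e = 27.92 K.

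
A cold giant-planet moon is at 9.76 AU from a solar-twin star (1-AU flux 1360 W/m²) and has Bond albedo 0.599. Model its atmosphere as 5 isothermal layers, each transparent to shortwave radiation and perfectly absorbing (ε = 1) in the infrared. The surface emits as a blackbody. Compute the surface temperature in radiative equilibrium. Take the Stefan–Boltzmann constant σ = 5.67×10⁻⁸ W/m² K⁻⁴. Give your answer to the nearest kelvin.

111 K

Irradiance scales as 1/d², so S = 1360 W/m² × (1/9.76)² = 14.28 W/m².
The effective emission temperature is T_e = [S(1−α)/(4σ)]^¼ = 70.88 K.
With N = 5 opaque layers, T_s = (N+1)^(1/4)·T_e = 6^(1/4)·70.88 = 110.9 K.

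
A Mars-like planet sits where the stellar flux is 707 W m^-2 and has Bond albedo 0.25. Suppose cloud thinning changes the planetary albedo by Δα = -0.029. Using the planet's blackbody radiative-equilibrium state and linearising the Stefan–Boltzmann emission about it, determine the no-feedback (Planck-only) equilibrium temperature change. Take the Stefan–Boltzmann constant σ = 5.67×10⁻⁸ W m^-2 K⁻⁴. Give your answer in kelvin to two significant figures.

Unperturbed T_e = [707.0·(1−0.25)/(4σ)]^¼ = 219.9 K.
The change in absorbed flux is Δ[S(1−α)/4] = −SΔα/4 = 5.126 W m^-2.
The Planck feedback parameter is 4σT_e³ = 2.411 W m^-2/K.
ΔT₀ = ΔF/λ_P = 5.126/2.411 = 2.13 K.

2.1 K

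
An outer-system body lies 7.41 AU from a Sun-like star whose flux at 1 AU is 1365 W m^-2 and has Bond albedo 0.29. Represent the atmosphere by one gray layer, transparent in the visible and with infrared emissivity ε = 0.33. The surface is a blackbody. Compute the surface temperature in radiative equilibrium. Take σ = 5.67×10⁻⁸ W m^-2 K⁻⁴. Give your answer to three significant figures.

98.3 kelvin

Flux at the orbit: S = 1365/(7.41)² = 24.86 W m^-2.
The planet radiates to space at T_e = [S(1−α)/(4σ)]^(1/4) = 93.92 K.
Surface balance with a leaky layer gives σT_s⁴ = σT_e⁴·2/(2−ε), so T_s = T_e·[2/(2−0.33)]^(1/4) = 98.26 K.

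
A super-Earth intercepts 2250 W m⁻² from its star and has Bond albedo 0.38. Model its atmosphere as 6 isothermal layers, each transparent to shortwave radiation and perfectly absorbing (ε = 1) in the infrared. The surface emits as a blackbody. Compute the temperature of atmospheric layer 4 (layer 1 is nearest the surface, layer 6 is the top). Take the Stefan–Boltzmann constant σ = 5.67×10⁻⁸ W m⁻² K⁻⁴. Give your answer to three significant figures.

OLR = S(1−α)/4 = 348.8 W m⁻²; the top layer radiates at T_e = 280.0 K.
The net upward flux σT_e⁴ is constant between every pair of levels, so T_k⁴ = (N+1−k)T_e⁴.
T_4 = (3)^(1/4)·280.0 = 368.6 K.

369 K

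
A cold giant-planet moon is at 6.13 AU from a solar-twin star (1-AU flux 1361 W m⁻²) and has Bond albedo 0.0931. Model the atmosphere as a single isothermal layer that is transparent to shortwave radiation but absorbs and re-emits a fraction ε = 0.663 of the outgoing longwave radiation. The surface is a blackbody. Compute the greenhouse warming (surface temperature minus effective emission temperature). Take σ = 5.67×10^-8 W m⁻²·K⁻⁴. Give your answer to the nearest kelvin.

12 K

Irradiance scales as 1/d², so S = 1361 W m⁻² × (1/6.13)² = 36.22 W m⁻².
Effective emission temperature (TOA balance): σT_e⁴ = S(1−α)/4 = 8.212 W m⁻² → T_e = 109.7 K.
The surface balance (absorbed SW + ε·downward IR = σT_s⁴) with T_a⁴ = T_s⁴/2 reduces to T_s = T_e·[2/(2−ε)]^¼ = 121.3 K.
T_s − T_e = 121.3 − 109.7 = 11.62 K.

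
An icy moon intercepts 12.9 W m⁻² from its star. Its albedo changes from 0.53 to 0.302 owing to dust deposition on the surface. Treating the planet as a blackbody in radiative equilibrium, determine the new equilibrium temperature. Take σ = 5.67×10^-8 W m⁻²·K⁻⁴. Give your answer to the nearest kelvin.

T₂ = [S(1−α₂)/(4σ)]^(1/4) = [12.90·0.698/(4σ)]^(1/4) = 79.38 K.

79 K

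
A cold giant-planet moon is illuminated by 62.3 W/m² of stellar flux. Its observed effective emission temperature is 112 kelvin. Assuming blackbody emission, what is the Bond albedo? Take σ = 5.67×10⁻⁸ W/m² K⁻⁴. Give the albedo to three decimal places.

From σT⁴ = S(1−α)/4 we invert for α: 1−α = 4σT⁴/S.
4σT⁴ = 4·5.67×10⁻⁸·(112)⁴ = 35.69 W/m².
Hence α = 1 − 35.69/62.30 = 0.4272.

0.427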